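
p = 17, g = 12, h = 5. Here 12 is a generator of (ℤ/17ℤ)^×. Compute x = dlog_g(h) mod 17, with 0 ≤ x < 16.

Successive powers of 12 modulo 17:
  12^0=1  12^1=12  12^2=8  12^3=11  12^4=13  12^5=3
  12^6=2  12^7=7  12^8=16  12^9=5
So 12^9 ≡ 5 (mod 17), giving x = 9.

9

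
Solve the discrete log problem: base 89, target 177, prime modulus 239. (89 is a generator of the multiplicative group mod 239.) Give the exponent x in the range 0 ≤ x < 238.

Baby-step giant-step with m = ceil(sqrt(238)) = 16.
Baby table (89^j mod 239 for j=0..15):
  0:1  1:89  2:34  3:158  4:200  5:114  6:108  7:52
  8:87  9:95  10:90  11:123  12:192  13:119  14:75  15:222
Giant step factor: 89^(-16) ≡ 121 (mod 239).
Scan 177·121^i mod 239 for i = 0, 1, …:
  i=0: 177   i=1: 146   i=2: 219   i=3: 209
  i=4: 194   i=5: 52
Match at i=5, j=7: x = 5·16 + 7 = 87.

87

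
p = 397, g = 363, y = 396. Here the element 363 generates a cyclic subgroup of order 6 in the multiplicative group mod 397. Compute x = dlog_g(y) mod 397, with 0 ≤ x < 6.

3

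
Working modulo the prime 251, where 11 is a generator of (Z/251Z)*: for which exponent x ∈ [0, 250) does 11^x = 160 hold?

5

Successive powers of 11 modulo 251:
  11^0=1  11^1=11  11^2=121  11^3=76  11^4=83  11^5=160
So 11^5 ≡ 160 (mod 251), giving x = 5.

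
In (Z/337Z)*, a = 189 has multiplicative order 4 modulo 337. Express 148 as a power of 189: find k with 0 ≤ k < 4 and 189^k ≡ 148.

3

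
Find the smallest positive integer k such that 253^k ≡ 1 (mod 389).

The order of 253 must divide p − 1 = 388 = 2^2 · 97.
Divisors: 1, 2, 4, 97, 194, 388.
Check each in increasing order: 253^1 ≡ 253;  253^2 ≡ 213;  253^4 ≡ 245;  253^97 ≡ 115;  253^194 ≡ 388;  253^388 ≡ 1.
Smallest exponent giving 1 is 388.

388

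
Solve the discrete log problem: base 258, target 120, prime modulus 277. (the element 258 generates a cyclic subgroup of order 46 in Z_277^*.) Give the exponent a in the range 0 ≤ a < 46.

37

Baby-step giant-step with m = ceil(sqrt(46)) = 7.
Baby table (258^j mod 277 for j=0..6):
  0:1  1:258  2:84  3:66  4:131  5:4  6:201
Giant step factor: 258^(-7) ≡ 108 (mod 277).
Scan 120·108^i mod 277 for i = 0, 1, …:
  i=0: 120   i=1: 218   i=2: 276   i=3: 169
  i=4: 247   i=5: 84
Match at i=5, j=2: a = 5·7 + 2 = 37.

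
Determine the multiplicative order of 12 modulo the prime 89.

The order of 12 must divide p − 1 = 88 = 2^3 · 11.
Divisors: 1, 2, 4, 8, 11, 22, 44, 88.
Check each in increasing order: 12^1 ≡ 12;  12^2 ≡ 55;  12^4 ≡ 88;  12^8 ≡ 1.
Smallest exponent giving 1 is 8.

8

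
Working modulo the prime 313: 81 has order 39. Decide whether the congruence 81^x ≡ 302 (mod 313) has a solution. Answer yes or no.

yes

302 ∈ ⟨81⟩ iff 302^39 ≡ 1 (mod 313), since |⟨81⟩| = 39.
302^39 mod 313 = 1.
Since 1 = 1, 302 lies in the subgroup.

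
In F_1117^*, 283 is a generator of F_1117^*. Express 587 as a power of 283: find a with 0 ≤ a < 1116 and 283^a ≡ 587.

Baby-step giant-step with m = ceil(sqrt(1116)) = 34.
Baby table (283^j mod 1117 for j=0..33):
  0:1  1:283  2:782  3:140  4:525  5:14  6:611  7:895
  8:843  9:648  10:196  11:735  12:243  13:632  14:136  15:510
  16:237  17:51  18:1029  19:787  20:438  21:1084  22:714  23:1002
  24:965  25:547  26:655  27:1060  28:624  29:106  30:956  31:234
  32:319  33:917
Giant step factor: 283^(-34) ≡ 1047 (mod 1117).
Scan 587·1047^i mod 1117 for i = 0, 1, …:
  i=0: 587   i=1: 239   i=2: 25   i=3: 484
  i=4: 747   i=5: 209   i=6: 1008   i=7: 928
  i=8: 943   i=9: 1010     …   i=31: 97
  i=32: 1029
Match at i=32, j=18: a = 32·34 + 18 = 1106.

1106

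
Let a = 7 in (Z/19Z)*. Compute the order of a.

3

The order of 7 must divide p − 1 = 18 = 2 · 3^2.
Divisors: 1, 2, 3, 6, 9, 18.
Check each in increasing order: 7^1 ≡ 7;  7^2 ≡ 11;  7^3 ≡ 1.
Smallest exponent giving 1 is 3.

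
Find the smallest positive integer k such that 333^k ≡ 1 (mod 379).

189

The order of 333 must divide p − 1 = 378 = 2 · 3^3 · 7.
Divisors: 1, 2, 3, 6, 7, 9, 14, 18, 21, 27, 42, 54, 63, 126, 189, 378.
Check each in increasing order: 333^1 ≡ 333;  333^2 ≡ 221;  333^3 ≡ 67;  333^6 ≡ 320;  333^7 ≡ 61;  333^9 ≡ 216;  333^14 ≡ 310;  333^18 ≡ 39;  333^21 ≡ 339;  333^27 ≡ 86;  333^42 ≡ 84;  333^54 ≡ 195;  333^63 ≡ 51;  333^126 ≡ 327;  333^189 ≡ 1.
Smallest exponent giving 1 is 189.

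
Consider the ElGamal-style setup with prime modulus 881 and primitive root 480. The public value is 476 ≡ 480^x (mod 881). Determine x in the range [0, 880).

22

Baby-step giant-step with m = ceil(sqrt(880)) = 30.
Baby table (480^j mod 881 for j=0..29):
  0:1  1:480  2:459  3:70  4:122  5:414  6:495  7:611
  8:788  9:291  10:482  11:538  12:107  13:262  14:658  15:442
  16:720  17:248  18:105  19:183  20:621  21:302  22:476  23:301
  24:877  25:723  26:807  27:601  28:393  29:106
Giant step factor: 480^(-30) ≡ 392 (mod 881).
Scan 476·392^i mod 881 for i = 0, 1, …:
  i=0: 476
Match at i=0, j=22: x = 0·30 + 22 = 22.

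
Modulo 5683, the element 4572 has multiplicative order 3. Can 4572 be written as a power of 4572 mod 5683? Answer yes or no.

yes

4572 ∈ ⟨4572⟩ iff 4572^3 ≡ 1 (mod 5683), since |⟨4572⟩| = 3.
4572^3 mod 5683 = 1.
Since 1 = 1, 4572 lies in the subgroup.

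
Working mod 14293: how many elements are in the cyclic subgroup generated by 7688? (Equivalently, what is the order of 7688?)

14292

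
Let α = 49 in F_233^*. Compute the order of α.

58

The order of 49 must divide p − 1 = 232 = 2^3 · 29.
Divisors: 1, 2, 4, 8, 29, 58, 116, 232.
Check each in increasing order: 49^1 ≡ 49;  49^2 ≡ 71;  49^4 ≡ 148;  49^8 ≡ 2;  49^29 ≡ 232;  49^58 ≡ 1.
Smallest exponent giving 1 is 58.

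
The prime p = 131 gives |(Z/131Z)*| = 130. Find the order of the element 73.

10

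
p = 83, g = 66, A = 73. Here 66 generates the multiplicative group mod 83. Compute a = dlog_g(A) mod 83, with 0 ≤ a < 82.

21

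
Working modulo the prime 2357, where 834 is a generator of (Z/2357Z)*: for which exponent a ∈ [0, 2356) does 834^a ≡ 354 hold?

Baby-step giant-step with m = ceil(sqrt(2356)) = 49.
Baby table (834^j mod 2357 for j=0..48):
  0:1  1:834  2:241  3:649  4:1513  5:847  6:1655  7:1425
  8:522  9:1660  10:881  11:1727  12:191  13:1375  14:1248  15:1395
  16:1429  17:1501  18:267  19:1120  20:708  21:1222  22:924  23:2234
  24:1126  25:998  26:311  27:104  28:1884  29:1494  30:1500  31:1790
  32:879  33:59  34:2066  35:77  36:579  37:2058  38:476  39:1008
  40:1580  41:157  42:1303  43:125  44:542  45:1841  46:987  47:565
  48:2167
Giant step factor: 834^(-49) ≡ 1551 (mod 2357).
Scan 354·1551^i mod 2357 for i = 0, 1, …:
  i=0: 354   i=1: 2230   i=2: 1011   i=3: 656
  i=4: 1589   i=5: 1474   i=6: 2241   i=7: 1573
  i=8: 228   i=9: 78     …   i=44: 1453
  i=45: 311
Match at i=45, j=26: a = 45·49 + 26 = 2231.

2231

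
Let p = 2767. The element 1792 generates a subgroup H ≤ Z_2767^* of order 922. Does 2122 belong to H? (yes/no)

2122 ∈ ⟨1792⟩ iff 2122^922 ≡ 1 (mod 2767), since |⟨1792⟩| = 922.
2122^922 mod 2767 = 1.
Since 1 = 1, 2122 lies in the subgroup.

yes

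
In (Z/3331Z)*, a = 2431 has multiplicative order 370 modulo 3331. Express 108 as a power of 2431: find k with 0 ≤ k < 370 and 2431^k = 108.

Baby-step giant-step with m = ceil(sqrt(370)) = 20.
Baby table (2431^j mod 3331 for j=0..19):
  0:1  1:2431  2:567  3:2674  4:1713  5:553  6:1950  7:437
  8:3089  9:1285  10:2688  11:2437  12:1829  13:2745  14:1102  15:838
  16:1937  17:2144  18:2380  19:3164
Giant step factor: 2431^(-20) ≡ 732 (mod 3331).
Scan 108·732^i mod 3331 for i = 0, 1, …:
  i=0: 108   i=1: 2443   i=2: 2860   i=3: 1652
  i=4: 111   i=5: 1308   i=6: 1459   i=7: 2068
  i=8: 1502   i=9: 234     …   i=16: 2260
  i=17: 2144
Match at i=17, j=17: k = 17·20 + 17 = 357.

357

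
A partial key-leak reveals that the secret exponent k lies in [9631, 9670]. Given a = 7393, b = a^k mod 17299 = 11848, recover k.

9631

Compute 7393^9631 mod 17299 = 11848, then multiply by 7393 repeatedly:
  7393^9631=11848
Found 11848 at exponent 9631.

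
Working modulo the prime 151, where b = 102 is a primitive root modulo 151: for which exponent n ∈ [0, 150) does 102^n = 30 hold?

Successive powers of 102 modulo 151:
  102^0=1  102^1=102  102^2=136  102^3=131  102^4=74  102^5=149
  102^6=98  102^7=30
So 102^7 ≡ 30 (mod 151), giving n = 7.

7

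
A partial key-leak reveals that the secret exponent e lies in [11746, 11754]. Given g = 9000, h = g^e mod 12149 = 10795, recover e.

11751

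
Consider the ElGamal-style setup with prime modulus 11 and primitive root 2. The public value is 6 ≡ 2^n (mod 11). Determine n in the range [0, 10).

9

Successive powers of 2 modulo 11:
  2^0=1  2^1=2  2^2=4  2^3=8  2^4=5  2^5=10
  2^6=9  2^7=7  2^8=3  2^9=6
So 2^9 ≡ 6 (mod 11), giving n = 9.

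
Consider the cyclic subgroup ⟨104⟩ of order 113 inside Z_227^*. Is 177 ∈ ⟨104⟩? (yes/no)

yes

177 ∈ ⟨104⟩ iff 177^113 ≡ 1 (mod 227), since |⟨104⟩| = 113.
177^113 mod 227 = 1.
Since 1 = 1, 177 lies in the subgroup.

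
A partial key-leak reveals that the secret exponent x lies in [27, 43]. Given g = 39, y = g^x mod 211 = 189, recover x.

34

Compute 39^27 mod 211 = 90, then multiply by 39 repeatedly:
  39^27=90  39^28=134  39^29=162  39^30=199  39^31=165
  39^32=105  39^33=86  39^34=189
Found 189 at exponent 34.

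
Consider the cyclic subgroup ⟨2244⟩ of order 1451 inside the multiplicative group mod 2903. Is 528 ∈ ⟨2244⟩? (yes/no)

528 ∈ ⟨2244⟩ iff 528^1451 ≡ 1 (mod 2903), since |⟨2244⟩| = 1451.
528^1451 mod 2903 = 1.
Since 1 = 1, 528 lies in the subgroup.

yes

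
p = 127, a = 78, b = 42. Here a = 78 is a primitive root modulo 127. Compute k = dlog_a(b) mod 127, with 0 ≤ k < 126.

Baby-step giant-step with m = ceil(sqrt(126)) = 12.
Baby table (78^j mod 127 for j=0..11):
  0:1  1:78  2:115  3:80  4:17  5:56  6:50  7:90
  8:35  9:63  10:88  11:6
Giant step factor: 78^(-12) ≡ 73 (mod 127).
Scan 42·73^i mod 127 for i = 0, 1, …:
  i=0: 42   i=1: 18   i=2: 44   i=3: 37
  i=4: 34   i=5: 69   i=6: 84   i=7: 36
  i=8: 88
Match at i=8, j=10: k = 8·12 + 10 = 106.

106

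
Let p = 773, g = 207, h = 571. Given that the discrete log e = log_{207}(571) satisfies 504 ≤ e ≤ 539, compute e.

508

Compute 207^504 mod 773 = 373, then multiply by 207 repeatedly:
  207^504=373  207^505=684  207^506=129  207^507=421  207^508=571
Found 571 at exponent 508.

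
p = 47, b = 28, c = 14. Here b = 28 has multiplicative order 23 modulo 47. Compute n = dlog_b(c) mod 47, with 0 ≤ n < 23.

Successive powers of 28 modulo 47:
  28^0=1  28^1=28  28^2=32  28^3=3  28^4=37  28^5=2
  28^6=9  28^7=17  28^8=6  28^9=27  28^10=4  28^11=18
  28^12=34  28^13=12  28^14=7  28^15=8  28^16=36  28^17=21
  28^18=24  28^19=14
So 28^19 ≡ 14 (mod 47), giving n = 19.

19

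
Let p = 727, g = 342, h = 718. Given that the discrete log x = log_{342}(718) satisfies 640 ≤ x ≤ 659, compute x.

Compute 342^640 mod 727 = 86, then multiply by 342 repeatedly:
  342^640=86  342^641=332  342^642=132  342^643=70  342^644=676
  342^645=6  342^646=598  342^647=229  342^648=529  342^649=622
  342^650=440  342^651=718
Found 718 at exponent 651.

651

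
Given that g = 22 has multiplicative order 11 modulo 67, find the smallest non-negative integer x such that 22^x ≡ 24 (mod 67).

Successive powers of 22 modulo 67:
  22^0=1  22^1=22  22^2=15  22^3=62  22^4=24
So 22^4 ≡ 24 (mod 67), giving x = 4.

4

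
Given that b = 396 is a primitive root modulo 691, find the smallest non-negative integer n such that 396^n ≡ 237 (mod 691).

671

Baby-step giant-step with m = ceil(sqrt(690)) = 27.
Baby table (396^j mod 691 for j=0..26):
  0:1  1:396  2:650  3:348  4:299  5:243  6:179  7:402
  8:262  9:102  10:314  11:655  12:255  13:94  14:601  15:292
  16:235  17:466  18:39  19:242  20:474  21:443  22:605  23:494
  24:71  25:476  26:544
Giant step factor: 396^(-27) ≡ 473 (mod 691).
Scan 237·473^i mod 691 for i = 0, 1, …:
  i=0: 237   i=1: 159   i=2: 579   i=3: 231
  i=4: 85   i=5: 127   i=6: 645   i=7: 354
  i=8: 220   i=9: 410     …   i=23: 619
  i=24: 494
Match at i=24, j=23: n = 24·27 + 23 = 671.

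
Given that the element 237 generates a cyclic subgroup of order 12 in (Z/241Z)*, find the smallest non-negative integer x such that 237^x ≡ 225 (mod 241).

Successive powers of 237 modulo 241:
  237^0=1  237^1=237  237^2=16  237^3=177  237^4=15  237^5=181
  237^6=240  237^7=4  237^8=225
So 237^8 ≡ 225 (mod 241), giving x = 8.

8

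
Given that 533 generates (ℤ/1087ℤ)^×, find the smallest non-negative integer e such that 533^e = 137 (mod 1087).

Baby-step giant-step with m = ceil(sqrt(1086)) = 33.
Baby table (533^j mod 1087 for j=0..32):
  0:1  1:533  2:382  3:337  4:266  5:468  6:521  7:508
  8:101  9:570  10:537  11:340  12:778  13:527  14:445  15:219
  16:418  17:1046  18:974  19:643  20:314  21:1051  22:378  23:379
  24:912  25:207  26:544  27:810  28:191  29:712  30:133  31:234
  32:804
Giant step factor: 533^(-33) ≡ 398 (mod 1087).
Scan 137·398^i mod 1087 for i = 0, 1, …:
  i=0: 137   i=1: 176   i=2: 480   i=3: 815
  i=4: 444   i=5: 618   i=6: 302   i=7: 626
  i=8: 225   i=9: 416     …   i=20: 594
  i=21: 533
Match at i=21, j=1: e = 21·33 + 1 = 694.

694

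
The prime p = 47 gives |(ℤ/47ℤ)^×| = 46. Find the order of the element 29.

46

The order of 29 must divide p − 1 = 46 = 2 · 23.
Divisors: 1, 2, 23, 46.
Check each in increasing order: 29^1 ≡ 29;  29^2 ≡ 42;  29^23 ≡ 46;  29^46 ≡ 1.
Smallest exponent giving 1 is 46.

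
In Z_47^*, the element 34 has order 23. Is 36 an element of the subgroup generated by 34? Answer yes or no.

36 ∈ ⟨34⟩ iff 36^23 ≡ 1 (mod 47), since |⟨34⟩| = 23.
36^23 mod 47 = 1.
Since 1 = 1, 36 lies in the subgroup.

yes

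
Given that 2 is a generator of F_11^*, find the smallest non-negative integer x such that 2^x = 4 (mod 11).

Successive powers of 2 modulo 11:
  2^0=1  2^1=2  2^2=4
So 2^2 ≡ 4 (mod 11), giving x = 2.

2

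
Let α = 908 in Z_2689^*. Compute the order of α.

The order of 908 must divide p − 1 = 2688 = 2^7 · 3 · 7.
Divisors: 1, 2, 3, 4, 6, 7, 8, 12, 14, 16, 21, 24, 28, 32, 42, 48, 56, 64, 84, 96, 112, 128, 168, 192, 224, 336, 384, 448, 672, 896, 1344, 2688.
Check each in increasing order: 908^1 ≡ 908;  908^2 ≡ 1630;  908^3 ≡ 1090;  908^4 ≡ 168;  908^6 ≡ 2251;  908^7 ≡ 268;  908^8 ≡ 1334;  908^12 ≡ 925;  908^14 ≡ 1910;  908^16 ≡ 2127;  908^21 ≡ 970;  908^24 ≡ 523;  908^28 ≡ 1816;  908^32 ≡ 1231;  908^42 ≡ 2439;  908^48 ≡ 1940;  908^56 ≡ 1142;  908^64 ≡ 1454;  908^84 ≡ 653;  908^96 ≡ 1689;  908^112 ≡ 2688;  908^128 ≡ 562;  908^168 ≡ 1547;  908^192 ≡ 2381;  908^224 ≡ 1.
Smallest exponent giving 1 is 224.

224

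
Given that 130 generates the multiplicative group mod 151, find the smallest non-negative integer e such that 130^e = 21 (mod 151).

76

Baby-step giant-step with m = ceil(sqrt(150)) = 13.
Baby table (130^j mod 151 for j=0..12):
  0:1  1:130  2:139  3:101  4:144  5:147  6:84  7:48
  8:49  9:28  10:16  11:117  12:110
Giant step factor: 130^(-13) ≡ 104 (mod 151).
Scan 21·104^i mod 151 for i = 0, 1, …:
  i=0: 21   i=1: 70   i=2: 32   i=3: 6
  i=4: 20   i=5: 117
Match at i=5, j=11: e = 5·13 + 11 = 76.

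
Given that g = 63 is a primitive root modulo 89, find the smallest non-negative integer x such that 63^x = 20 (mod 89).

Baby-step giant-step with m = ceil(sqrt(88)) = 10.
Baby table (63^j mod 89 for j=0..9):
  0:1  1:63  2:53  3:46  4:50  5:35  6:69  7:75
  8:8  9:59
Giant step factor: 63^(-10) ≡ 72 (mod 89).
Scan 20·72^i mod 89 for i = 0, 1, …:
  i=0: 20   i=1: 16   i=2: 84   i=3: 85
  i=4: 68   i=5: 1
Match at i=5, j=0: x = 5·10 + 0 = 50.

50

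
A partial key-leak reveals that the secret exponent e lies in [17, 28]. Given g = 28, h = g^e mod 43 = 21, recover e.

24

Compute 28^17 mod 43 = 3, then multiply by 28 repeatedly:
  28^17=3  28^18=41  28^19=30  28^20=23  28^21=42
  28^22=15  28^23=33  28^24=21
Found 21 at exponent 24.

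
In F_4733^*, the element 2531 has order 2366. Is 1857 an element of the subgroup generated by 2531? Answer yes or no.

no

1857 ∈ ⟨2531⟩ iff 1857^2366 ≡ 1 (mod 4733), since |⟨2531⟩| = 2366.
1857^2366 mod 4733 = 4732.
Since 4732 ≠ 1, 1857 does not lie in the subgroup.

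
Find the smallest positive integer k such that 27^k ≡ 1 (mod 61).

The order of 27 must divide p − 1 = 60 = 2^2 · 3 · 5.
Divisors: 1, 2, 3, 4, 5, 6, 10, 12, 15, 20, 30, 60.
Check each in increasing order: 27^1 ≡ 27;  27^2 ≡ 58;  27^3 ≡ 41;  27^4 ≡ 9;  27^5 ≡ 60;  27^6 ≡ 34;  27^10 ≡ 1.
Smallest exponent giving 1 is 10.

10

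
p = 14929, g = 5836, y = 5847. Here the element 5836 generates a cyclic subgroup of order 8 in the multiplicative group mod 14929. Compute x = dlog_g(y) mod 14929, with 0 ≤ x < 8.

2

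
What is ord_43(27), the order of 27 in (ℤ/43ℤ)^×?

14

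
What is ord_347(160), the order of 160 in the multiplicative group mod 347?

The order of 160 must divide p − 1 = 346 = 2 · 173.
Divisors: 1, 2, 173, 346.
Check each in increasing order: 160^1 ≡ 160;  160^2 ≡ 269;  160^173 ≡ 1.
Smallest exponent giving 1 is 173.

173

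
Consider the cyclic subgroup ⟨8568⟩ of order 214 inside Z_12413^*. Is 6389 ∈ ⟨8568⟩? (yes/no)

yes

6389 ∈ ⟨8568⟩ iff 6389^214 ≡ 1 (mod 12413), since |⟨8568⟩| = 214.
6389^214 mod 12413 = 1.
Since 1 = 1, 6389 lies in the subgroup.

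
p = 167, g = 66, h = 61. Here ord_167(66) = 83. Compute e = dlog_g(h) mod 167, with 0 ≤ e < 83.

25

Successive powers of 66 modulo 167:
  66^0=1  66^1=66  66^2=14  66^3=89  66^4=29  66^5=77
  66^6=72  66^7=76  66^8=6  66^9=62  66^10=84  66^11=33
  66^12=7  66^13=128  66^14=98  66^15=122  66^16=36  66^17=38
  66^18=3  66^19=31  66^20=42  66^21=100  66^22=87  66^23=64
  66^24=49  66^25=61
So 66^25 ≡ 61 (mod 167), giving e = 25.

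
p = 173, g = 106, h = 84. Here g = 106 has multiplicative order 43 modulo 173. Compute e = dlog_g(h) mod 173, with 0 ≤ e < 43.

3

Successive powers of 106 modulo 173:
  106^0=1  106^1=106  106^2=164  106^3=84
So 106^3 ≡ 84 (mod 173), giving e = 3.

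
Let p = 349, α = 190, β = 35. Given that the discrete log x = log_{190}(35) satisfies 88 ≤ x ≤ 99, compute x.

Compute 190^88 mod 349 = 14, then multiply by 190 repeatedly:
  190^88=14  190^89=217  190^90=48  190^91=46  190^92=15
  190^93=58  190^94=201  190^95=149  190^96=41  190^97=112
  190^98=340  190^99=35
Found 35 at exponent 99.

99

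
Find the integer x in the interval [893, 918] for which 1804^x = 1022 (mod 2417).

904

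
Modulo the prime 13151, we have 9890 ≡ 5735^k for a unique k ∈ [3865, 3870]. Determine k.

Compute 5735^3865 mod 13151 = 4058, then multiply by 5735 repeatedly:
  5735^3865=4058  5735^3866=8511  5735^3867=7224  5735^3868=3990  5735^3869=13061
  5735^3870=9890
Found 9890 at exponent 3870.

3870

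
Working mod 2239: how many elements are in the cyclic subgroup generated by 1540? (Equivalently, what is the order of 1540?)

1119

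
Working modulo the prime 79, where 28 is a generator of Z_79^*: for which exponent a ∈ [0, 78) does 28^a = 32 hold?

Successive powers of 28 modulo 79:
  28^0=1  28^1=28  28^2=73  28^3=69  28^4=36  28^5=60
  28^6=21  28^7=35  28^8=32
So 28^8 ≡ 32 (mod 79), giving a = 8.

8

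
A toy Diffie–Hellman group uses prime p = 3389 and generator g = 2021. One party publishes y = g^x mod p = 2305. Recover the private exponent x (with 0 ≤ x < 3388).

1791

Baby-step giant-step with m = ceil(sqrt(3388)) = 59.
Baby table (2021^j mod 3389 for j=0..58):
  0:1  1:2021  2:696  3:181  4:3178  5:583  6:2260  7:2477
  8:464  9:2380  10:989  11:2648  12:377  13:2781  14:1439  15:457
  16:1789  17:2895  18:1381  19:1854  20:2089  21:2564  22:63  23:1930
  24:3180  25:1236  26:263  27:2839  28:42  29:157  30:2120  31:824
  32:1305  33:763  34:28  35:2364  36:2543  37:1679  38:870  39:2768
  40:2278  41:1576  42:2825  43:2249  44:580  45:2975  46:389  47:3310
  48:3013  49:2629  50:2646  51:3113  52:1389  53:1077  54:879  55:623
  56:1764  57:3205  58:926
Giant step factor: 2021^(-59) ≡ 3271 (mod 3389).
Scan 2305·3271^i mod 3389 for i = 0, 1, …:
  i=0: 2305   i=1: 2519   i=2: 990   i=3: 1795
  i=4: 1697   i=5: 3094   i=6: 920   i=7: 3277
  i=8: 3049   i=9: 2841     …   i=29: 725
  i=30: 2564
Match at i=30, j=21: x = 30·59 + 21 = 1791.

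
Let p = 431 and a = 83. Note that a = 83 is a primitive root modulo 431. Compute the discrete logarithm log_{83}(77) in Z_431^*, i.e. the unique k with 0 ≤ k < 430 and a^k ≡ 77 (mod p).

Baby-step giant-step with m = ceil(sqrt(430)) = 21.
Baby table (83^j mod 431 for j=0..20):
  0:1  1:83  2:424  3:281  4:49  5:188  6:88  7:408
  8:246  9:161  10:2  11:166  12:417  13:131  14:98  15:376
  16:176  17:385  18:61  19:322  20:4
Giant step factor: 83^(-21) ≡ 74 (mod 431).
Scan 77·74^i mod 431 for i = 0, 1, …:
  i=0: 77   i=1: 95   i=2: 134   i=3: 3
  i=4: 222   i=5: 50   i=6: 252   i=7: 115
  i=8: 321   i=9: 49
Match at i=9, j=4: k = 9·21 + 4 = 193.

193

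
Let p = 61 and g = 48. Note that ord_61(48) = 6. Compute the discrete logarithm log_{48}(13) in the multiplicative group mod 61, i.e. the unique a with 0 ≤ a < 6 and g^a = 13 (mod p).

4

Successive powers of 48 modulo 61:
  48^0=1  48^1=48  48^2=47  48^3=60  48^4=13
So 48^4 ≡ 13 (mod 61), giving a = 4.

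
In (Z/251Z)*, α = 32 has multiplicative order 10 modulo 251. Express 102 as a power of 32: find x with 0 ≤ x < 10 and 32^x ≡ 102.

Successive powers of 32 modulo 251:
  32^0=1  32^1=32  32^2=20  32^3=138  32^4=149  32^5=250
  32^6=219  32^7=231  32^8=113  32^9=102
So 32^9 ≡ 102 (mod 251), giving x = 9.

9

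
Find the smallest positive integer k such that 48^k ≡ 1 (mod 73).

36

The order of 48 must divide p − 1 = 72 = 2^3 · 3^2.
Divisors: 1, 2, 3, 4, 6, 8, 9, 12, 18, 24, 36, 72.
Check each in increasing order: 48^1 ≡ 48;  48^2 ≡ 41;  48^3 ≡ 70;  48^4 ≡ 2;  48^6 ≡ 9;  48^8 ≡ 4;  48^9 ≡ 46;  48^12 ≡ 8;  48^18 ≡ 72;  48^24 ≡ 64;  48^36 ≡ 1.
Smallest exponent giving 1 is 36.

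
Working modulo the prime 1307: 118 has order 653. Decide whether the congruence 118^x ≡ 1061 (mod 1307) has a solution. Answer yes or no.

1061 ∈ ⟨118⟩ iff 1061^653 ≡ 1 (mod 1307), since |⟨118⟩| = 653.
1061^653 mod 1307 = 1.
Since 1 = 1, 1061 lies in the subgroup.

yes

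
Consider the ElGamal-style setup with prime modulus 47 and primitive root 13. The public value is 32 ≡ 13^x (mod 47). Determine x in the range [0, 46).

Baby-step giant-step with m = ceil(sqrt(46)) = 7.
Baby table (13^j mod 47 for j=0..6):
  0:1  1:13  2:28  3:35  4:32  5:40  6:3
Giant step factor: 13^(-7) ≡ 41 (mod 47).
Scan 32·41^i mod 47 for i = 0, 1, …:
  i=0: 32
Match at i=0, j=4: x = 0·7 + 4 = 4.

4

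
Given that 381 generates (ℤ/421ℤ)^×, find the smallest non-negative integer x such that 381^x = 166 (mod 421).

58

Baby-step giant-step with m = ceil(sqrt(420)) = 21.
Baby table (381^j mod 421 for j=0..20):
  0:1  1:381  2:337  3:413  4:320  5:251  6:64  7:387
  8:97  9:330  10:272  11:66  12:307  13:350  14:314  15:70
  16:147  17:14  18:282  19:87  20:309
Giant step factor: 381^(-21) ≡ 92 (mod 421).
Scan 166·92^i mod 421 for i = 0, 1, …:
  i=0: 166   i=1: 116   i=2: 147
Match at i=2, j=16: x = 2·21 + 16 = 58.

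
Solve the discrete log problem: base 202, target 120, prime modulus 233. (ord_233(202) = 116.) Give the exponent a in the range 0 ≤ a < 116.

55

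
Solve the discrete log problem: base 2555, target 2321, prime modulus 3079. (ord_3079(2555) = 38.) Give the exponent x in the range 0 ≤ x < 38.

37

Successive powers of 2555 modulo 3079:
  2555^0=1  2555^1=2555  2555^2=545  2555^3=767  2555^4=1441  2555^5=2350
  2555^6=200  2555^7=2965  2555^8=1235  2555^9=2529  2555^10=1853  2555^11=1992
  2555^12=3052  2555^13=1832  2555^14=680  2555^15=844  2555^16=1120  2555^17=1209
  2555^18=758  2555^19=3078  2555^20=524  2555^21=2534  2555^22=2312  2555^23=1638
  2555^24=729  2555^25=2879  2555^26=114  2555^27=1844  2555^28=550  2555^29=1226
  2555^30=1087  2555^31=27  2555^32=1247  2555^33=2399  2555^34=2235  2555^35=1959
  2555^36=1870  2555^37=2321
So 2555^37 ≡ 2321 (mod 3079), giving x = 37.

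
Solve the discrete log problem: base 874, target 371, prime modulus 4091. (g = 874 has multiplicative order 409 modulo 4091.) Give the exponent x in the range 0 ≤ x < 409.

Baby-step giant-step with m = ceil(sqrt(409)) = 21.
Baby table (874^j mod 4091 for j=0..20):
  0:1  1:874  2:2950  3:970  4:943  5:1891  6:4061  7:2417
  8:1502  9:3628  10:347  11:544  12:900  13:1128  14:4032  15:1617
  16:1863  17:44  18:1637  19:2979  20:1770
Giant step factor: 874^(-21) ≡ 3128 (mod 4091).
Scan 371·3128^i mod 4091 for i = 0, 1, …:
  i=0: 371   i=1: 2735   i=2: 799   i=3: 3762
  i=4: 1820   i=5: 2379   i=6: 4074   i=7: 7
  i=8: 1441   i=9: 3257     …   i=13: 540
  i=14: 3628
Match at i=14, j=9: x = 14·21 + 9 = 303.

303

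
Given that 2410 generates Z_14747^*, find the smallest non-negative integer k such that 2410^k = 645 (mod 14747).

Baby-step giant-step with m = ceil(sqrt(14746)) = 122.
Baby table (2410^j mod 14747 for j=0..121):
  0:1  1:2410  2:12529  3:7781  4:8773  5:10479  6:7526  7:13597
  8:936  9:14216  10:3279  11:12745  12:12196  13:1589  14:10017  15:131
  16:6023  17:4382  18:1768  19:13744  20:1278  21:12604  22:11567  23:4640
  24:4174  25:1886  26:3184  27:5000  28:1701  29:14491  30:2414  31:7422
  32:13656  33:10403  34:1330  35:5201  36:14207  37:11083  38:3213  39:1155
  40:11114  41:4188  42:6132  43:1626  44:10705  45:6547  46:13727  47:4549
  48:6069  49:12013  50:2969  51:2995  52:6667  53:7987  54:3835  55:10728
  56:2989  57:6954  58:6548  59:1390  60:2331  61:13850  62:6039  63:13448
  64:10521  65:5517  66:8923  67:3304  68:14007  69:987  70:4403  71:8137
  72:11407  73:2462  74:5126  75:10421  76:469  77:9518  78:6795  79:6780
  80:124  81:3900  82:5161  83:6289  84:11321  85:1660  86:4163  87:4870
  88:12835  89:7891  90:8427  91:2451  92:8110  93:5325  94:3360  95:1497
  96:9502  97:12476  98:12774  99:8351  100:11002  101:14461  102:3849  103:227
  104:1431  105:12659  106:11394  107:626  108:4466  109:12497  110:4396  111:6014
  112:12186  113:6983  114:2703  115:10803  116:6775  117:2821  118:243  119:10497
  120:6665  121:3167
Giant step factor: 2410^(-122) ≡ 11165 (mod 14747).
Scan 645·11165^i mod 14747 for i = 0, 1, …:
  i=0: 645   i=1: 4889   i=2: 7038   i=3: 7254
  i=4: 386   i=5: 3566   i=6: 12237   i=7: 9897
  i=8: 734   i=9: 10525     …   i=32: 8552
  i=33: 11002
Match at i=33, j=100: k = 33·122 + 100 = 4126.

4126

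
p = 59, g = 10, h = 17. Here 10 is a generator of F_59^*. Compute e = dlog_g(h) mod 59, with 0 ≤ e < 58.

14

Baby-step giant-step with m = ceil(sqrt(58)) = 8.
Baby table (10^j mod 59 for j=0..7):
  0:1  1:10  2:41  3:56  4:29  5:54  6:9  7:31
Giant step factor: 10^(-8) ≡ 4 (mod 59).
Scan 17·4^i mod 59 for i = 0, 1, …:
  i=0: 17   i=1: 9
Match at i=1, j=6: e = 1·8 + 6 = 14.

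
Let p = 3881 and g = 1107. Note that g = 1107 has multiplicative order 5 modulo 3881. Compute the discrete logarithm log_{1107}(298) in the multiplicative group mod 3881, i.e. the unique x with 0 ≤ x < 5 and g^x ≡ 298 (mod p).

Successive powers of 1107 modulo 3881:
  1107^0=1  1107^1=1107  1107^2=2934  1107^3=3422  1107^4=298
So 1107^4 ≡ 298 (mod 3881), giving x = 4.

4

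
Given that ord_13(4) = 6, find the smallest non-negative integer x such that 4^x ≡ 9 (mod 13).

4

Successive powers of 4 modulo 13:
  4^0=1  4^1=4  4^2=3  4^3=12  4^4=9
So 4^4 ≡ 9 (mod 13), giving x = 4.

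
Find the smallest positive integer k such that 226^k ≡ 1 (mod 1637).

The order of 226 must divide p − 1 = 1636 = 2^2 · 409.
Divisors: 1, 2, 4, 409, 818, 1636.
Check each in increasing order: 226^1 ≡ 226;  226^2 ≡ 329;  226^4 ≡ 199;  226^409 ≡ 1.
Smallest exponent giving 1 is 409.

409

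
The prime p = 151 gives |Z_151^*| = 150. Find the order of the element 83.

50

The order of 83 must divide p − 1 = 150 = 2 · 3 · 5^2.
Divisors: 1, 2, 3, 5, 6, 10, 15, 25, 30, 50, 75, 150.
Check each in increasing order: 83^1 ≡ 83;  83^2 ≡ 94;  83^3 ≡ 101;  83^5 ≡ 132;  83^6 ≡ 84;  83^10 ≡ 59;  83^15 ≡ 87;  83^25 ≡ 150;  83^30 ≡ 19;  83^50 ≡ 1.
Smallest exponent giving 1 is 50.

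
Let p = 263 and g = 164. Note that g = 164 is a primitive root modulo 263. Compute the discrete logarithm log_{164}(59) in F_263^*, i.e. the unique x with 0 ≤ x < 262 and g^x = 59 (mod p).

139

Baby-step giant-step with m = ceil(sqrt(262)) = 17.
Baby table (164^j mod 263 for j=0..16):
  0:1  1:164  2:70  3:171  4:166  5:135  6:48  7:245
  8:204  9:55  10:78  11:168  12:200  13:188  14:61  15:10
  16:62
Giant step factor: 164^(-17) ≡ 65 (mod 263).
Scan 59·65^i mod 263 for i = 0, 1, …:
  i=0: 59   i=1: 153   i=2: 214   i=3: 234
  i=4: 219   i=5: 33   i=6: 41   i=7: 35
  i=8: 171
Match at i=8, j=3: x = 8·17 + 3 = 139.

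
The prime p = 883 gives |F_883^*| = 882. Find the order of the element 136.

294

The order of 136 must divide p − 1 = 882 = 2 · 3^2 · 7^2.
Divisors: 1, 2, 3, 6, 7, 9, 14, 18, 21, 42, 49, 63, 98, 126, 147, 294, 441, 882.
Check each in increasing order: 136^1 ≡ 136;  136^2 ≡ 836;  136^3 ≡ 672;  136^6 ≡ 371;  136^7 ≡ 125;  136^9 ≡ 306;  136^14 ≡ 614;  136^18 ≡ 38;  136^21 ≡ 812;  136^42 ≡ 626;  136^49 ≡ 546;  136^63 ≡ 587;  136^98 ≡ 545;  136^126 ≡ 199;  136^147 ≡ 882;  136^294 ≡ 1.
Smallest exponent giving 1 is 294.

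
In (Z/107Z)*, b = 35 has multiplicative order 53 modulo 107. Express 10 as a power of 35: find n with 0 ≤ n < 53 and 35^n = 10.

50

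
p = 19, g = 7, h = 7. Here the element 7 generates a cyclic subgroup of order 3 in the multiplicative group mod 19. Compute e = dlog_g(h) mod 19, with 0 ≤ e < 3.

Successive powers of 7 modulo 19:
  7^0=1  7^1=7
So 7^1 ≡ 7 (mod 19), giving e = 1.

1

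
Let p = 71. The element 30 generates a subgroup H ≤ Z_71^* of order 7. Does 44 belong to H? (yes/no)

⟨30⟩ has order 7; its elements mod 71 are {1, 20, 30, 32, 37, 45, 48}.
44 is not in this set.

no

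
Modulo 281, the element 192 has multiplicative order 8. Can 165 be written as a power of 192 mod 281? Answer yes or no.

165 ∈ ⟨192⟩ iff 165^8 ≡ 1 (mod 281), since |⟨192⟩| = 8.
165^8 mod 281 = 165.
Since 165 ≠ 1, 165 does not lie in the subgroup.

no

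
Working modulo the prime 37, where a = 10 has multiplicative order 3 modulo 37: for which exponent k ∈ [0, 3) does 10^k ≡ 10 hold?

1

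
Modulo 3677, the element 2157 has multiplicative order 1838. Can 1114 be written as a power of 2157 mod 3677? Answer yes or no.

yes

1114 ∈ ⟨2157⟩ iff 1114^1838 ≡ 1 (mod 3677), since |⟨2157⟩| = 1838.
1114^1838 mod 3677 = 1.
Since 1 = 1, 1114 lies in the subgroup.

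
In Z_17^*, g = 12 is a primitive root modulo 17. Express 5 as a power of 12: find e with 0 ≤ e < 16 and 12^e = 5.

Successive powers of 12 modulo 17:
  12^0=1  12^1=12  12^2=8  12^3=11  12^4=13  12^5=3
  12^6=2  12^7=7  12^8=16  12^9=5
So 12^9 ≡ 5 (mod 17), giving e = 9.

9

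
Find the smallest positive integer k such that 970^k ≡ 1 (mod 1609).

536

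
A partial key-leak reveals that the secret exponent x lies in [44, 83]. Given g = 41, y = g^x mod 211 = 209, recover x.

68

Compute 41^44 mod 211 = 37, then multiply by 41 repeatedly:
  41^44=37  41^45=40  41^46=163  41^47=142  41^48=125
  41^49=61  41^50=180  41^51=206  41^52=6  41^53=35
  41^54=169  41^55=177  41^56=83  41^57=27  41^58=52
  41^59=22  41^60=58  41^61=57  41^62=16  41^63=23
  41^64=99  41^65=50  41^66=151  41^67=72  41^68=209
Found 209 at exponent 68.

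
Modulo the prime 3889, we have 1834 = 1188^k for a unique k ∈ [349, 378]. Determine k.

Compute 1188^349 mod 3889 = 770, then multiply by 1188 repeatedly:
  1188^349=770  1188^350=845  1188^351=498  1188^352=496  1188^353=2009
  1188^354=2735  1188^355=1865  1188^356=2779  1188^357=3580  1188^358=2363
  1188^359=3275  1188^360=1700  1188^361=1209  1188^362=1251  1188^363=590
  1188^364=900  1188^365=3614  1188^366=3865  1188^367=2600  1188^368=934
  1188^369=1227  1188^370=3190  1188^371=1834
Found 1834 at exponent 371.

371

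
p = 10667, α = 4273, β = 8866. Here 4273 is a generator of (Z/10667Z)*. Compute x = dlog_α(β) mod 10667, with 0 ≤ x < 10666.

9182

Baby-step giant-step with m = ceil(sqrt(10666)) = 104.
Baby table (4273^j mod 10667 for j=0..103):
  0:1  1:4273  2:7292  3:409  4:8936  5:6335  6:7276  7:6710
  8:9601  9:10458  10:2971  11:1353  12:10522  13:9768  14:9360  15:4697
  16:5654  17:9454  18:1013  19:8414  20:5232  21:8971  22:6552  23:6488
  24:10358  25:2351  26:8176  27:1623  28:1529  29:5213  30:2453  31:6675
  32:9384  33:579  34:9990  35:8603  36:2137  37:449  38:9184  39:10006
  40:2302  41:1472  42:6993  43:2822  44:4696  45:1381  46:2162  47:604
  48:10145  49:9564  50:1695  51:10509  52:7554  53:10567  54:10047  55:6823
  56:1768  57:2428  58:6520  59:8423  60:1021  61:10597  62:10233  63:1576
  64:3371  65:3833  66:4564  67:2696  68:10315  69:10618  70:3963  71:5370
  72:1293  73:10150  74:9595  75:6154  76:1887  77:9566  78:10241  79:3759
  80:8372  81:7105  82:1383  83:41  84:4521  85:296  86:6102  87:3698
  88:3727  89:10307  90:8435  91:9629  92:2098  93:4474  94:2138  95:4722
  96:5809  97:10415  98:571  99:7807  100:3602  101:9532  102:3630  103:1172
Giant step factor: 4273^(-104) ≡ 133 (mod 10667).
Scan 8866·133^i mod 10667 for i = 0, 1, …:
  i=0: 8866   i=1: 5808   i=2: 4440   i=3: 3835
  i=4: 8706   i=5: 5862   i=6: 955   i=7: 9678
  i=8: 7134   i=9: 10126     …   i=87: 4189
  i=88: 2453
Match at i=88, j=30: x = 88·104 + 30 = 9182.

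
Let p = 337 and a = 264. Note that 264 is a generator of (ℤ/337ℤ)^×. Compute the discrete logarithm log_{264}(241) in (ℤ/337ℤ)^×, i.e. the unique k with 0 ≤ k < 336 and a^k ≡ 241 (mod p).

Baby-step giant-step with m = ceil(sqrt(336)) = 19.
Baby table (264^j mod 337 for j=0..18):
  0:1  1:264  2:274  3:218  4:262  5:83  6:7  7:163
  8:233  9:178  10:149  11:244  12:49  13:130  14:283  15:235
  16:32  17:23  18:6
Giant step factor: 264^(-19) ≡ 10 (mod 337).
Scan 241·10^i mod 337 for i = 0, 1, …:
  i=0: 241   i=1: 51   i=2: 173   i=3: 45
  i=4: 113   i=5: 119   i=6: 179   i=7: 105
  i=8: 39   i=9: 53     …   i=13: 236
  i=14: 1
Match at i=14, j=0: k = 14·19 + 0 = 266.

266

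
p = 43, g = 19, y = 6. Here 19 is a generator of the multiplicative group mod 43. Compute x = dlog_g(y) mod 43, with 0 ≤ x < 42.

28

Baby-step giant-step with m = ceil(sqrt(42)) = 7.
Baby table (19^j mod 43 for j=0..6):
  0:1  1:19  2:17  3:22  4:31  5:30  6:11
Giant step factor: 19^(-7) ≡ 7 (mod 43).
Scan 6·7^i mod 43 for i = 0, 1, …:
  i=0: 6   i=1: 42   i=2: 36   i=3: 37
  i=4: 1
Match at i=4, j=0: x = 4·7 + 0 = 28.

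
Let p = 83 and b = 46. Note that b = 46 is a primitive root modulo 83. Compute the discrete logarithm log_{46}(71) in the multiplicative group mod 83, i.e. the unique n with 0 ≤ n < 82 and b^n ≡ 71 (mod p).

57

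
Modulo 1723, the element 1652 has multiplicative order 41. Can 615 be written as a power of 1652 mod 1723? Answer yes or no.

yes

615 ∈ ⟨1652⟩ iff 615^41 ≡ 1 (mod 1723), since |⟨1652⟩| = 41.
615^41 mod 1723 = 1.
Since 1 = 1, 615 lies in the subgroup.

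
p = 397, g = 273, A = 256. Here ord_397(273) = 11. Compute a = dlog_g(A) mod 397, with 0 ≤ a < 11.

Successive powers of 273 modulo 397:
  273^0=1  273^1=273  273^2=290  273^3=167  273^4=333  273^5=393
  273^6=99  273^7=31  273^8=126  273^9=256
So 273^9 ≡ 256 (mod 397), giving a = 9.

9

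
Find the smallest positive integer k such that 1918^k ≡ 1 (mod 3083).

3082

The order of 1918 must divide p − 1 = 3082 = 2 · 23 · 67.
Divisors: 1, 2, 23, 46, 67, 134, 1541, 3082.
Check each in increasing order: 1918^1 ≡ 1918;  1918^2 ≡ 705;  1918^23 ≡ 1276;  1918^46 ≡ 352;  1918^67 ≡ 1691;  1918^134 ≡ 1540;  1918^1541 ≡ 3082;  1918^3082 ≡ 1.
Smallest exponent giving 1 is 3082.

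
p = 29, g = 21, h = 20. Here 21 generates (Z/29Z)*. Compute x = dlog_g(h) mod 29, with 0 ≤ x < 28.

8

Successive powers of 21 modulo 29:
  21^0=1  21^1=21  21^2=6  21^3=10  21^4=7  21^5=2
  21^6=13  21^7=12  21^8=20
So 21^8 ≡ 20 (mod 29), giving x = 8.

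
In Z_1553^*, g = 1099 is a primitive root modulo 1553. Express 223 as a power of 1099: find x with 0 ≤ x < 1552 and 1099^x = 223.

711

Baby-step giant-step with m = ceil(sqrt(1552)) = 40.
Baby table (1099^j mod 1553 for j=0..39):
  0:1  1:1099  2:1120  3:904  4:1129  5:1477  6:338  7:295
  8:1181  9:1164  10:1117  11:713  12:875  13:318  14:57  15:523
  16:167  17:279  18:680  19:327  20:630  21:1285  22:538  23:1122
  24:1549  25:263  26:179  27:1043  28:143  29:304  30:201  31:373
  32:1488  33:3  34:191  35:254  36:1159  37:281  38:1325  39:1014
Giant step factor: 1099^(-40) ≡ 365 (mod 1553).
Scan 223·365^i mod 1553 for i = 0, 1, …:
  i=0: 223   i=1: 639   i=2: 285   i=3: 1527
  i=4: 1381   i=5: 893   i=6: 1368   i=7: 807
  i=8: 1038   i=9: 1491     …   i=16: 869
  i=17: 373
Match at i=17, j=31: x = 17·40 + 31 = 711.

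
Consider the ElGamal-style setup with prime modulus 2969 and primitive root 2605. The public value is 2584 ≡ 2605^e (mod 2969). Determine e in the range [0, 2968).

2959

Baby-step giant-step with m = ceil(sqrt(2968)) = 55.
Baby table (2605^j mod 2969 for j=0..54):
  0:1  1:2605  2:1860  3:2861  4:715  5:1012  6:2757  7:2943
  8:557  9:2113  10:2808  11:2193  12:409  13:2543  14:676  15:363
  16:1473  17:1217  18:2362  19:1242  20:2169  21:238  22:2438  23:299
  24:1017  25:937  26:367  27:17  28:2719  29:1930  30:1133  31:279
  32:2359  33:2334  34:2527  35:562  36:293  37:232  38:1653  39:1015
  40:1665  41:2585  42:233  43:1289  44:2875  45:1557  46:331  47:1245
  48:1077  49:2849  50:2114  51:2444  52:1084  53:301  54:289
Giant step factor: 2605^(-55) ≡ 1138 (mod 2969).
Scan 2584·1138^i mod 2969 for i = 0, 1, …:
  i=0: 2584   i=1: 1282   i=2: 1137   i=3: 2391
  i=4: 1354   i=5: 2910   i=6: 1145   i=7: 2588
  i=8: 2865   i=9: 408     …   i=52: 1654
  i=53: 2875
Match at i=53, j=44: e = 53·55 + 44 = 2959.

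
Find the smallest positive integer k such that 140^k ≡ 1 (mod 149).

The order of 140 must divide p − 1 = 148 = 2^2 · 37.
Divisors: 1, 2, 4, 37, 74, 148.
Check each in increasing order: 140^1 ≡ 140;  140^2 ≡ 81;  140^4 ≡ 5;  140^37 ≡ 1.
Smallest exponent giving 1 is 37.

37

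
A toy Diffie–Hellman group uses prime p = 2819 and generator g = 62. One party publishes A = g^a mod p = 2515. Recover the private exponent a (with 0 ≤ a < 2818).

56

Baby-step giant-step with m = ceil(sqrt(2818)) = 54.
Baby table (62^j mod 2819 for j=0..53):
  0:1  1:62  2:1025  3:1532  4:1957  5:117  6:1616  7:1527
  8:1647  9:630  10:2413  11:199  12:1062  13:1007  14:416  15:421
  16:731  17:218  18:2240  19:749  20:1334  21:957  22:135  23:2732
  24:244  25:1033  26:2028  27:1700  28:1097  29:358  30:2463  31:480
  32:1570  33:1494  34:2420  35:633  36:2599  37:455  38:20  39:1240
  40:767  41:2450  42:2493  43:2340  44:1311  45:2350  46:1931  47:1324
  48:337  49:1161  50:1507  51:407  52:2682  53:2782
Giant step factor: 62^(-54) ≡ 247 (mod 2819).
Scan 2515·247^i mod 2819 for i = 0, 1, …:
  i=0: 2515   i=1: 1025
Match at i=1, j=2: a = 1·54 + 2 = 56.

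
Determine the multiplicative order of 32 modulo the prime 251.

10

The order of 32 must divide p − 1 = 250 = 2 · 5^3.
Divisors: 1, 2, 5, 10, 25, 50, 125, 250.
Check each in increasing order: 32^1 ≡ 32;  32^2 ≡ 20;  32^5 ≡ 250;  32^10 ≡ 1.
Smallest exponent giving 1 is 10.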